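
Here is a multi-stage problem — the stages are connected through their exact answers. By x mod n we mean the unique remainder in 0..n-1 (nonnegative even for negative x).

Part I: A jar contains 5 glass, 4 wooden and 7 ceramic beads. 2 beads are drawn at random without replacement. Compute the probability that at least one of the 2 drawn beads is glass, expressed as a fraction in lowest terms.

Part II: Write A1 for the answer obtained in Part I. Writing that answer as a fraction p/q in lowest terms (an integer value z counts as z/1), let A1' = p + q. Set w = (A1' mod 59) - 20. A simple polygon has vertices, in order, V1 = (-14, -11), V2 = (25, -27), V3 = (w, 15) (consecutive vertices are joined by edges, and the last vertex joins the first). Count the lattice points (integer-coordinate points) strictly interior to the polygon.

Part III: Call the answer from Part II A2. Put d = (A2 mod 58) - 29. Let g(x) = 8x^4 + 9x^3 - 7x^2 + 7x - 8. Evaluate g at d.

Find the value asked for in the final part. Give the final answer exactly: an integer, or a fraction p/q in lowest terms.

5432649

Part I: total draws C(16,2) = 120; complement C(11,2) = 55; favorable 120 - 55 = 65; P = 13/24; answer 13/24
Part II: A1 = 13/24; threaded value p + q = 37; w = 17; cross terms: (-14*-27 - 25*-11)=653, (25*15 - 17*-27)=834, (17*-11 - -14*15)=23; twice the area = |1510| = 1510; area = 755; boundary points = 1 + 2 + 1 = 4; strictly interior points = area - boundary/2 + 1 = 754; answer 754
Part III: A2 = 754; d = -29; 8*(-29)^4 + 9*(-29)^3 - 7*(-29)^2 + 7*(-29)^1 - 8 = (5658248) + (-219501) + (-5887) + (-203) + (-8) = 5432649; answer 5432649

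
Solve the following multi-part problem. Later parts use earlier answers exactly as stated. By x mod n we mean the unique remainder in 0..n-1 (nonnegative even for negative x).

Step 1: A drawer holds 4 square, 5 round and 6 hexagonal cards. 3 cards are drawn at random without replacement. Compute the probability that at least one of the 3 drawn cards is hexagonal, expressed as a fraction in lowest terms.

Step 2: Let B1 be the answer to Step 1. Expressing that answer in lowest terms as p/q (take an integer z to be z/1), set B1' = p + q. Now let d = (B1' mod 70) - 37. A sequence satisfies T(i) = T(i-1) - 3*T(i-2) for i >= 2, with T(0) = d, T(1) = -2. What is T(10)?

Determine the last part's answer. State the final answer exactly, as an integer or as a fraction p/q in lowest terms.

2380

Step 1: total draws C(15,3) = 455; complement C(9,3) = 84; favorable 455 - 84 = 371; P = 53/65; answer 53/65
Step 2: B1 = 53/65; threaded value p + q = 118; d = 11; T(2) = 1*(-2) - 3*(11) = -35; iterating: T(2)=-35, T(3)=-29, T(4)=76, T(5)=163, T(6)=-65, T(7)=-554, T(8)=-359, T(9)=1303, T(10)=2380; answer 2380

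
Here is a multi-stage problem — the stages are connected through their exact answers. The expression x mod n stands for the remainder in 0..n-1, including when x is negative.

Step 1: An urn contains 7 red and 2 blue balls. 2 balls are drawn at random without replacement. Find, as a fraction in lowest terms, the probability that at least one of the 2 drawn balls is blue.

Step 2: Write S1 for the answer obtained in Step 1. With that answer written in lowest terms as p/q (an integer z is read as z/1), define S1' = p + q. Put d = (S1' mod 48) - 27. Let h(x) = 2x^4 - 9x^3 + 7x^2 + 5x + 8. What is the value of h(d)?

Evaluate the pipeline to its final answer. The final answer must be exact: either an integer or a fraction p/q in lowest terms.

Step 1: total draws C(9,2) = 36; complement C(7,2) = 21; favorable 36 - 21 = 15; P = 5/12; answer 5/12
Step 2: S1 = 5/12; threaded value p + q = 17; d = -10; 2*(-10)^4 - 9*(-10)^3 + 7*(-10)^2 + 5*(-10)^1 + 8 = (20000) + (9000) + (700) + (-50) + (8) = 29658; answer 29658

29658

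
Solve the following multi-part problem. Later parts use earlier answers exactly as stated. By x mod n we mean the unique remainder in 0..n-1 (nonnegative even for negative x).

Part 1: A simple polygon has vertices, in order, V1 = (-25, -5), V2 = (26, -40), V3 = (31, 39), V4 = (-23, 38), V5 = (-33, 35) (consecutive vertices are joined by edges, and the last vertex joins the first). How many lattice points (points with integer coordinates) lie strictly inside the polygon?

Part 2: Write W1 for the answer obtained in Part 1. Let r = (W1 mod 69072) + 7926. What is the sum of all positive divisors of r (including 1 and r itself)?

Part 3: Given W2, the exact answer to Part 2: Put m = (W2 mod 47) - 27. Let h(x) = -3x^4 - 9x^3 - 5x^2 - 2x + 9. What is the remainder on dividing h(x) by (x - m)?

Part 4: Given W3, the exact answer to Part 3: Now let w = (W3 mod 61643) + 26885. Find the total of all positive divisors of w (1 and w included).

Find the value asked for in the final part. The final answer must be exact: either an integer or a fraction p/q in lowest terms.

Part 1: cross terms: (-25*-40 - 26*-5)=1130, (26*39 - 31*-40)=2254, (31*38 - -23*39)=2075, (-23*35 - -33*38)=449, (-33*-5 - -25*35)=1040; twice the area = |6948| = 6948; area = 3474; boundary points = 1 + 1 + 1 + 1 + 8 = 12; strictly interior points = area - boundary/2 + 1 = 3469; answer 3469
Part 2: W1 = 3469; r = 11395; 11395 = 5 * 43 * 53; sigma = (1 + 5) * (1 + 43) * (1 + 53) = 6 * 44 * 54 = 14256; answer 14256
Part 3: W2 = 14256; m = -12; remainder = value at the root: -3*(-12)^4 - 9*(-12)^3 - 5*(-12)^2 - 2*(-12)^1 + 9 = (-62208) + (15552) + (-720) + (24) + (9) = -47343; answer -47343
Part 4: W3 = -47343; w = 41185; 41185 = 5 * 8237; sigma = (1 + 5) * (1 + 8237) = 6 * 8238 = 49428; answer 49428

49428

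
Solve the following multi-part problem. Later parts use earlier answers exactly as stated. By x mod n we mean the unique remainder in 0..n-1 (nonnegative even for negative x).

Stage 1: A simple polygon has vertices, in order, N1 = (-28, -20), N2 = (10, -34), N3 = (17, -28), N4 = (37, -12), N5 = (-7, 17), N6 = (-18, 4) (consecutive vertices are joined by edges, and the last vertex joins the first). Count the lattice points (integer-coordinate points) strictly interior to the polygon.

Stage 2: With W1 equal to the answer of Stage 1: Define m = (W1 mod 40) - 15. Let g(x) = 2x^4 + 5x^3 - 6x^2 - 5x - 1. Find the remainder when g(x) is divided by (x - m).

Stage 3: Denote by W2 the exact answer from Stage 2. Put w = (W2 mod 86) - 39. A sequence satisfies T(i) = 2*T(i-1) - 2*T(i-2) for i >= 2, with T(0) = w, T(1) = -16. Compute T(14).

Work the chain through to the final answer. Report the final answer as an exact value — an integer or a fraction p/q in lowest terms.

5632

Stage 1: cross terms: (-28*-34 - 10*-20)=1152, (10*-28 - 17*-34)=298, (17*-12 - 37*-28)=832, (37*17 - -7*-12)=545, (-7*4 - -18*17)=278, (-18*-20 - -28*4)=472; twice the area = |3577| = 3577; area = 3577/2; boundary points = 2 + 1 + 4 + 1 + 1 + 2 = 11; strictly interior points = area - boundary/2 + 1 = 1784; answer 1784
Stage 2: W1 = 1784; m = 9; remainder = value at the root: 2*(9)^4 + 5*(9)^3 - 6*(9)^2 - 5*(9)^1 - 1 = (13122) + (3645) + (-486) + (-45) + (-1) = 16235; answer 16235
Stage 3: W2 = 16235; w = 28; T(2) = 2*(-16) - 2*(28) = -88; iterating: T(2)=-88, T(3)=-144, T(4)=-112, T(5)=64, T(6)=352, T(7)=576, T(8)=448, T(9)=-256, T(10)=-1408, T(11)=-2304, T(12)=-1792, T(13)=1024, T(14)=5632; answer 5632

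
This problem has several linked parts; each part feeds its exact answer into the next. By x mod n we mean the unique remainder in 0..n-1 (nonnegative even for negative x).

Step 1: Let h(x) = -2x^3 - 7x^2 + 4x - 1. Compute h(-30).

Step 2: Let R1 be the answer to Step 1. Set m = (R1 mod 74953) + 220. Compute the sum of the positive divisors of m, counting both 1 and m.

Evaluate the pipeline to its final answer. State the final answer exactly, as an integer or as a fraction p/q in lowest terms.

71136

Step 1: -2*(-30)^3 - 7*(-30)^2 + 4*(-30)^1 - 1 = (54000) + (-6300) + (-120) + (-1) = 47579; answer 47579
Step 2: R1 = 47579; m = 47799; 47799 = 3^2 * 47 * 113; sigma = (1 + 3 + 9) * (1 + 47) * (1 + 113) = 13 * 48 * 114 = 71136; answer 71136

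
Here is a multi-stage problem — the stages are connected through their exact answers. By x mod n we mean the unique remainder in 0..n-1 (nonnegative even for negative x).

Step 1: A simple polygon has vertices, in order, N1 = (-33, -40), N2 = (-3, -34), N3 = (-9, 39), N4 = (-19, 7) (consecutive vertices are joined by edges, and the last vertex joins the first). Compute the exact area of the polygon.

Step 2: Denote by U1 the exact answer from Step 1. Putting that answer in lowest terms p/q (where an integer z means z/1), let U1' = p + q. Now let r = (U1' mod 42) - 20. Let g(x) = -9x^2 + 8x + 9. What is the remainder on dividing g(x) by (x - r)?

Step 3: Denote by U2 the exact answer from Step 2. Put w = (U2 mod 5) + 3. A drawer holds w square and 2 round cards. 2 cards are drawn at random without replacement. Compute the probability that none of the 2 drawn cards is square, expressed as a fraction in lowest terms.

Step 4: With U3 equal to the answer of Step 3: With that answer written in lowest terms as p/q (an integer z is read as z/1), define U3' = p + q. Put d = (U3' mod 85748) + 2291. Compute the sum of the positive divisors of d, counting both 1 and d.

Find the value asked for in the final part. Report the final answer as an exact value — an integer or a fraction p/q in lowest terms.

Step 1: cross terms: (-33*-34 - -3*-40)=1002, (-3*39 - -9*-34)=-423, (-9*7 - -19*39)=678, (-19*-40 - -33*7)=991; twice the area = |2248| = 2248; area = 1124; answer 1124
Step 2: U1 = 1124; threaded value p + q = 1125; r = 13; remainder = value at the root: -9*(13)^2 + 8*(13)^1 + 9 = (-1521) + (104) + (9) = -1408; answer -1408
Step 3: U2 = -1408; w = 5; total draws C(7,2) = 21; favorable C(2,2) = 1; P = 1/21; answer 1/21
Step 4: U3 = 1/21; threaded value p + q = 22; d = 2313; 2313 = 3^2 * 257; sigma = (1 + 3 + 9) * (1 + 257) = 13 * 258 = 3354; answer 3354

3354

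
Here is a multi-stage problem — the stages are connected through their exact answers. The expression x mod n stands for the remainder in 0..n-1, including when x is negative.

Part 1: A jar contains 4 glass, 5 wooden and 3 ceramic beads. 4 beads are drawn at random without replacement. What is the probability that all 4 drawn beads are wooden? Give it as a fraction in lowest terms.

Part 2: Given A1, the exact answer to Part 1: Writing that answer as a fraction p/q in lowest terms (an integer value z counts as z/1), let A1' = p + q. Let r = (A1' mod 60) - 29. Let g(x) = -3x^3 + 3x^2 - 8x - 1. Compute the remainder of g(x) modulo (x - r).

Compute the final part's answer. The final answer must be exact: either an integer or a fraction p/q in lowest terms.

-3719

Part 1: total draws C(12,4) = 495; favorable C(5,4) = 5; P = 1/99; answer 1/99
Part 2: A1 = 1/99; threaded value p + q = 100; r = 11; remainder = value at the root: -3*(11)^3 + 3*(11)^2 - 8*(11)^1 - 1 = (-3993) + (363) + (-88) + (-1) = -3719; answer -3719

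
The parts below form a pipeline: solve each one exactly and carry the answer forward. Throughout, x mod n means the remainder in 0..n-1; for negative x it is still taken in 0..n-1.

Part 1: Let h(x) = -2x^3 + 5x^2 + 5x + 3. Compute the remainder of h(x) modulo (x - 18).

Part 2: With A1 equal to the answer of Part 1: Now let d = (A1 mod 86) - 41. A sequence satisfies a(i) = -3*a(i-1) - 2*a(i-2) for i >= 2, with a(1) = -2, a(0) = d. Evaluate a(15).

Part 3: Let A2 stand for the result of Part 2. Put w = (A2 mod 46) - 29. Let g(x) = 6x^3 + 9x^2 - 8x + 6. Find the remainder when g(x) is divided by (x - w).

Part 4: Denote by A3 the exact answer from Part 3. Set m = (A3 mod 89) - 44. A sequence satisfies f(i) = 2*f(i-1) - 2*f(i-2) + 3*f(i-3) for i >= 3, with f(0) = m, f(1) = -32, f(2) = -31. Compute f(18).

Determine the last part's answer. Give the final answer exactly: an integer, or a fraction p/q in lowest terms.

Part 1: remainder = value at the root: -2*(18)^3 + 5*(18)^2 + 5*(18)^1 + 3 = (-11664) + (1620) + (90) + (3) = -9951; answer -9951
Part 2: A1 = -9951; d = -16; a(2) = -3*(-2) - 2*(-16) = 38; iterating: a(2)=38, a(3)=-110, a(4)=254, a(5)=-542, a(6)=1118, a(7)=-2270, a(8)=4574, a(9)=-9182, a(10)=18398, a(11)=-36830, a(12)=73694, a(13)=-147422, a(14)=294878, a(15)=-589790; answer -589790
Part 3: A2 = -589790; w = -7; remainder = value at the root: 6*(-7)^3 + 9*(-7)^2 - 8*(-7)^1 + 6 = (-2058) + (441) + (56) + (6) = -1555; answer -1555
Part 4: A3 = -1555; m = 3; f(3) = 2*(-31) - 2*(-32) + 3*(3) = 11; iterating: f(3)=11, f(4)=-12, f(5)=-139, f(6)=-221, f(7)=-200, f(8)=-375, f(9)=-1013, f(10)=-1876, f(11)=-2851, f(12)=-4989, f(13)=-9904, f(14)=-18383, f(15)=-31925, f(16)=-56796, f(17)=-104891, f(18)=-191965; answer -191965

-191965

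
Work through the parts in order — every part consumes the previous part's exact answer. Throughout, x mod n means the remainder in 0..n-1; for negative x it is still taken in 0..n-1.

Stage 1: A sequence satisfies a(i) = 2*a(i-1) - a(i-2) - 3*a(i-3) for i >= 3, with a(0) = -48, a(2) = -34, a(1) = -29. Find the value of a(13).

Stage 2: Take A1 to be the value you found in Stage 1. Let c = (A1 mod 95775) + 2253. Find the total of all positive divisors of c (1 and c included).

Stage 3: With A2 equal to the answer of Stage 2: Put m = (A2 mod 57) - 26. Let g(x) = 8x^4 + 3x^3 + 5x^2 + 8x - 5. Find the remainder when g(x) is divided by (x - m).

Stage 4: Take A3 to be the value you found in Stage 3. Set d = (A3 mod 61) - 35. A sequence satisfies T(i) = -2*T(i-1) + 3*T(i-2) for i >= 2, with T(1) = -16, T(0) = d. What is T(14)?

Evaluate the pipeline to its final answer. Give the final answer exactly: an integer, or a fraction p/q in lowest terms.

Stage 1: a(3) = 2*(-34) - 1*(-29) - 3*(-48) = 105; iterating: a(3)=105, a(4)=331, a(5)=659, a(6)=672, a(7)=-308, a(8)=-3265, a(9)=-8238, a(10)=-12287, a(11)=-6541, a(12)=23919, a(13)=91240; answer 91240
Stage 2: A1 = 91240; c = 93493; 93493 is prime, so its only divisors are 1 and 93493; sigma = 1 + 93493 = 93494; answer 93494
Stage 3: A2 = 93494; m = -12; remainder = value at the root: 8*(-12)^4 + 3*(-12)^3 + 5*(-12)^2 + 8*(-12)^1 - 5 = (165888) + (-5184) + (720) + (-96) + (-5) = 161323; answer 161323
Stage 4: A3 = 161323; d = 4; T(2) = -2*(-16) + 3*(4) = 44; iterating: T(2)=44, T(3)=-136, T(4)=404, T(5)=-1216, T(6)=3644, T(7)=-10936, T(8)=32804, T(9)=-98416, T(10)=295244, T(11)=-885736, T(12)=2657204, T(13)=-7971616, T(14)=23914844; answer 23914844

23914844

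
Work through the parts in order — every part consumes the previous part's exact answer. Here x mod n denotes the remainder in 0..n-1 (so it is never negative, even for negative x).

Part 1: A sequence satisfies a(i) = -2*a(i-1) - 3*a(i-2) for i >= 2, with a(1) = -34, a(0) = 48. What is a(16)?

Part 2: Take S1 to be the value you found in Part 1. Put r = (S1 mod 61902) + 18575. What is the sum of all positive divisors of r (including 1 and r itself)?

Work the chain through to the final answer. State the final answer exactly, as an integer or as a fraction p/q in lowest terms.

Part 1: a(2) = -2*(-34) - 3*(48) = -76; iterating: a(2)=-76, a(3)=254, a(4)=-280, a(5)=-202, a(6)=1244, a(7)=-1882, a(8)=32, a(9)=5582, a(10)=-11260, a(11)=5774, a(12)=22232, a(13)=-61786, a(14)=56876, a(15)=71606, a(16)=-313840; answer -313840
Part 2: S1 = -313840; r = 76147; 76147 is prime, so its only divisors are 1 and 76147; sigma = 1 + 76147 = 76148; answer 76148

76148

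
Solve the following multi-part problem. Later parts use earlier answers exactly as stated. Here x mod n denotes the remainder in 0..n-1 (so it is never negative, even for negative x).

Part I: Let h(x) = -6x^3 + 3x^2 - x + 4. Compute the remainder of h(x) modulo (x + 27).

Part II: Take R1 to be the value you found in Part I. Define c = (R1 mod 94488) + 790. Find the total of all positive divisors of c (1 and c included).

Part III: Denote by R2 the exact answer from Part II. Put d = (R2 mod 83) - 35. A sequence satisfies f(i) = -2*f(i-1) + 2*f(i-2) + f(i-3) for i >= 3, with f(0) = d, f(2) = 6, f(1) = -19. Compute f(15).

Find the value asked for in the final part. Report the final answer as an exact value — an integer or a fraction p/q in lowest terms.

-6539838

Part I: remainder = value at the root: -6*(-27)^3 + 3*(-27)^2 - 1*(-27)^1 + 4 = (118098) + (2187) + (27) + (4) = 120316; answer 120316
Part II: R1 = 120316; c = 26618; 26618 = 2 * 13309; sigma = (1 + 2) * (1 + 13309) = 3 * 13310 = 39930; answer 39930
Part III: R2 = 39930; d = -28; f(3) = -2*(6) + 2*(-19) + 1*(-28) = -78; iterating: f(3)=-78, f(4)=149, f(5)=-448, f(6)=1116, f(7)=-2979, f(8)=7742, f(9)=-20326, f(10)=53157, f(11)=-139224, f(12)=364436, f(13)=-954163, f(14)=2497974, f(15)=-6539838; answer -6539838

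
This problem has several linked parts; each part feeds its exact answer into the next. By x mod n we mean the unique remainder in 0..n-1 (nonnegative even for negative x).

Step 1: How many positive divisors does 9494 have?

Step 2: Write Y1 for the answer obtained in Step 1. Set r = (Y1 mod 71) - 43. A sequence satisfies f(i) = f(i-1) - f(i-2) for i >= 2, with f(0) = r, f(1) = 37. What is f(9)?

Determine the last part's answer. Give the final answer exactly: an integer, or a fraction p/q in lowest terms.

Step 1: 9494 = 2 * 47 * 101; number of divisors = (1+1) * (1+1) * (1+1) = 8; answer 8
Step 2: Y1 = 8; r = -35; f(2) = 1*(37) - 1*(-35) = 72; iterating: f(2)=72, f(3)=35, f(4)=-37, f(5)=-72, f(6)=-35, f(7)=37, f(8)=72, f(9)=35; answer 35

35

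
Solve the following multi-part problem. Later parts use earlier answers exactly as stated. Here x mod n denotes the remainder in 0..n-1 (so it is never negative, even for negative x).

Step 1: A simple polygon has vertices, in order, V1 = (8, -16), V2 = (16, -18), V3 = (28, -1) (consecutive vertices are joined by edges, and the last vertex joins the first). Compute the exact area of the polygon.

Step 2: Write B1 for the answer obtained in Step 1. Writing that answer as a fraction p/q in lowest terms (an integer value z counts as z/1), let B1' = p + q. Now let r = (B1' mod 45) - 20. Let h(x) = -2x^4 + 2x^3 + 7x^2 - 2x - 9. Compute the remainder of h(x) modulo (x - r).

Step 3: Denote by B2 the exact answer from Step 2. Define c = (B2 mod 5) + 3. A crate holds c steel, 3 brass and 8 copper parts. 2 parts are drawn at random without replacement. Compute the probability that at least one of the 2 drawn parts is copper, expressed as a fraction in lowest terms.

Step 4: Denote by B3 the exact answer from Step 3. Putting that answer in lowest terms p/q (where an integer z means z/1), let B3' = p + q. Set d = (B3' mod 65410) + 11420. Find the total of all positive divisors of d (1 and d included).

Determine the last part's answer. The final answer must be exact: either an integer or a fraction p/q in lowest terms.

Step 1: cross terms: (8*-18 - 16*-16)=112, (16*-1 - 28*-18)=488, (28*-16 - 8*-1)=-440; twice the area = |160| = 160; area = 80; answer 80
Step 2: B1 = 80; threaded value p + q = 81; r = 16; remainder = value at the root: -2*(16)^4 + 2*(16)^3 + 7*(16)^2 - 2*(16)^1 - 9 = (-131072) + (8192) + (1792) + (-32) + (-9) = -121129; answer -121129
Step 3: B2 = -121129; c = 4; total draws C(15,2) = 105; complement C(7,2) = 21; favorable 105 - 21 = 84; P = 4/5; answer 4/5
Step 4: B3 = 4/5; threaded value p + q = 9; d = 11429; 11429 = 11 * 1039; sigma = (1 + 11) * (1 + 1039) = 12 * 1040 = 12480; answer 12480

12480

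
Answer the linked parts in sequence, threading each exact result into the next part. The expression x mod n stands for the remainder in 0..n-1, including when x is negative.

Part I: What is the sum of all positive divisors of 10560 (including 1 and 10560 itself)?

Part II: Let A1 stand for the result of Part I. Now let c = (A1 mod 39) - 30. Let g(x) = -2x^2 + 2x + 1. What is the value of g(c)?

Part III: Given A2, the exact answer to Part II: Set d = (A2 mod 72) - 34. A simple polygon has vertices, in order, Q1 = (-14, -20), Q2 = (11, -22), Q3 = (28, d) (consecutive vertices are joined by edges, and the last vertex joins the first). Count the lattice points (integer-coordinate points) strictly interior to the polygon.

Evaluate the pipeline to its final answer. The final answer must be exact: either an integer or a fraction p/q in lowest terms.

629

Part I: 10560 = 2^6 * 3 * 5 * 11; sigma = (1 + 2 + 4 + 8 + 16 + 32 + 64) * (1 + 3) * (1 + 5) * (1 + 11) = 127 * 4 * 6 * 12 = 36576; answer 36576
Part II: A1 = 36576; c = 3; -2*(3)^2 + 2*(3)^1 + 1 = (-18) + (6) + (1) = -11; answer -11
Part III: A2 = -11; d = 27; cross terms: (-14*-22 - 11*-20)=528, (11*27 - 28*-22)=913, (28*-20 - -14*27)=-182; twice the area = |1259| = 1259; area = 1259/2; boundary points = 1 + 1 + 1 = 3; strictly interior points = area - boundary/2 + 1 = 629; answer 629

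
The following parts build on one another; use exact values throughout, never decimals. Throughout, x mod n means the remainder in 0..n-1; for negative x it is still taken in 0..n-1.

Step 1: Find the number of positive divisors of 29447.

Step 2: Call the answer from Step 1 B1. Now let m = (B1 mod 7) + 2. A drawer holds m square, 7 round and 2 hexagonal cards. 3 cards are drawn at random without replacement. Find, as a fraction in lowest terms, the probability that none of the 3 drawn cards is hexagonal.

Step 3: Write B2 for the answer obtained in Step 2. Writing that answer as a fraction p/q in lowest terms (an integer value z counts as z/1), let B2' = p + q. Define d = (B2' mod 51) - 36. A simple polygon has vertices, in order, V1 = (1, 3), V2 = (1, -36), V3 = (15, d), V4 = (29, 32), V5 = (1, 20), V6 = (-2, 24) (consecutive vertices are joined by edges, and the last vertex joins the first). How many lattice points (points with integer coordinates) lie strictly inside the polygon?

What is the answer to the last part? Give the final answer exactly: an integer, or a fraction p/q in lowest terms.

1177

Step 1: 29447 = 11 * 2677; number of divisors = (1+1) * (1+1) = 4; answer 4
Step 2: B1 = 4; m = 6; total draws C(15,3) = 455; favorable C(13,3) = 286; P = 22/35; answer 22/35
Step 3: B2 = 22/35; threaded value p + q = 57; d = -30; cross terms: (1*-36 - 1*3)=-39, (1*-30 - 15*-36)=510, (15*32 - 29*-30)=1350, (29*20 - 1*32)=548, (1*24 - -2*20)=64, (-2*3 - 1*24)=-30; twice the area = |2403| = 2403; area = 2403/2; boundary points = 39 + 2 + 2 + 4 + 1 + 3 = 51; strictly interior points = area - boundary/2 + 1 = 1177; answer 1177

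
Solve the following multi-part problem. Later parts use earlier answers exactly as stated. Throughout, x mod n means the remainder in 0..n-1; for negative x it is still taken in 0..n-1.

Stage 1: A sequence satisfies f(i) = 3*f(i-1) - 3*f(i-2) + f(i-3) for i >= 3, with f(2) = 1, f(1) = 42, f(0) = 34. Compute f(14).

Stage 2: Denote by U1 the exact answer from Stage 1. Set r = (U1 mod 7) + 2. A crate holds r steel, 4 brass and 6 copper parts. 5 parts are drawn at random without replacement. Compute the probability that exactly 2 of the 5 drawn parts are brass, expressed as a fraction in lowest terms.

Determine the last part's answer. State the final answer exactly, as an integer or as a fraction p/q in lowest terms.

Stage 1: f(3) = 3*(1) - 3*(42) + 1*(34) = -89; iterating: f(3)=-89, f(4)=-228, f(5)=-416, f(6)=-653, f(7)=-939, f(8)=-1274, f(9)=-1658, f(10)=-2091, f(11)=-2573, f(12)=-3104, f(13)=-3684, f(14)=-4313; answer -4313
Stage 2: U1 = -4313; r = 8; total draws C(18,5) = 8568; favorable C(4,2)*C(14,3) = 2184; P = 13/51; answer 13/51

13/51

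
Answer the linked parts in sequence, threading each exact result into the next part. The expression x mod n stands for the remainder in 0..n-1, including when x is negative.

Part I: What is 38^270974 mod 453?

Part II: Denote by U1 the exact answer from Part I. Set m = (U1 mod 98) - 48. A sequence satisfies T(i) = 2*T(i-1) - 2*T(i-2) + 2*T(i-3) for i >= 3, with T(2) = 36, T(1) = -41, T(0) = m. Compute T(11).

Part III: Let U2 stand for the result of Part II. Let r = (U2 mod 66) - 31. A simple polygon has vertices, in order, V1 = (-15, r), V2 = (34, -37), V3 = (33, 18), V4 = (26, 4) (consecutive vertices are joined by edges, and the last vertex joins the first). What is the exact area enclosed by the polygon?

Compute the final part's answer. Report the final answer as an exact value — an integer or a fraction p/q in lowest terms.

Part I: squarings mod 453: 38^1=38, 38^2=85, 38^4=430, 38^8=76, 38^16=340, 38^32=85, 38^64=430, 38^128=76, 38^256=340, 38^512=85, 38^1024=430, 38^2048=76, 38^4096=340, 38^8192=85, 38^16384=430, 38^32768=76, 38^65536=340, 38^131072=85, 38^262144=430; 38^270974 = 38^2 * 38^4 * 38^8 * 38^16 * 38^32 * 38^64 * 38^512 * 38^8192 * 38^262144 = 4 (mod 453); answer 4
Part II: U1 = 4; m = -44; T(3) = 2*(36) - 2*(-41) + 2*(-44) = 66; iterating: T(3)=66, T(4)=-22, T(5)=-104, T(6)=-32, T(7)=100, T(8)=56, T(9)=-152, T(10)=-216, T(11)=-16; answer -16
Part III: U2 = -16; r = 19; cross terms: (-15*-37 - 34*19)=-91, (34*18 - 33*-37)=1833, (33*4 - 26*18)=-336, (26*19 - -15*4)=554; twice the area = |1960| = 1960; area = 980; answer 980

980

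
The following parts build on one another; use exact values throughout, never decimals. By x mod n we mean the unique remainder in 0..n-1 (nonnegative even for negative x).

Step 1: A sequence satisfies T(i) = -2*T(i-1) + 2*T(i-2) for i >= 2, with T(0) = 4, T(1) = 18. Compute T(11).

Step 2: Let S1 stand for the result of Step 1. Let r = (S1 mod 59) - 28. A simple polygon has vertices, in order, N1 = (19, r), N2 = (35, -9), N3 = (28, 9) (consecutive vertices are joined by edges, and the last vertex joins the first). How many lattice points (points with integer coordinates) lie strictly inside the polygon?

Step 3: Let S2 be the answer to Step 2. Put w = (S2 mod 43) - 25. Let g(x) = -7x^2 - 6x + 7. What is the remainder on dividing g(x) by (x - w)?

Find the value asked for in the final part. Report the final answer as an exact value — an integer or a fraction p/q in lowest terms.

Step 1: T(2) = -2*(18) + 2*(4) = -28; iterating: T(2)=-28, T(3)=92, T(4)=-240, T(5)=664, T(6)=-1808, T(7)=4944, T(8)=-13504, T(9)=36896, T(10)=-100800, T(11)=275392; answer 275392
Step 2: S1 = 275392; r = 11; cross terms: (19*-9 - 35*11)=-556, (35*9 - 28*-9)=567, (28*11 - 19*9)=137; twice the area = |148| = 148; area = 74; boundary points = 4 + 1 + 1 = 6; strictly interior points = area - boundary/2 + 1 = 72; answer 72
Step 3: S2 = 72; w = 4; remainder = value at the root: -7*(4)^2 - 6*(4)^1 + 7 = (-112) + (-24) + (7) = -129; answer -129

-129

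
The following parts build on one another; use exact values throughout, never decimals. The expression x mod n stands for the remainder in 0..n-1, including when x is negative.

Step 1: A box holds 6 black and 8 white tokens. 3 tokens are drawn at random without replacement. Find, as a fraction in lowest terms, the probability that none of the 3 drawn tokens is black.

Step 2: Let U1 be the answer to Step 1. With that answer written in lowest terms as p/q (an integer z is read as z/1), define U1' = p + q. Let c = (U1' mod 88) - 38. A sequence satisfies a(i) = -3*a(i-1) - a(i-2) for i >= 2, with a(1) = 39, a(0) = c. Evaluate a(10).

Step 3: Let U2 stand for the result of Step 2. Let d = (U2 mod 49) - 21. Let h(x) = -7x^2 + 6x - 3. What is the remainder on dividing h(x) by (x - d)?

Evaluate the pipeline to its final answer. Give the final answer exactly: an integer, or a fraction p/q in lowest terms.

Step 1: total draws C(14,3) = 364; favorable C(8,3) = 56; P = 2/13; answer 2/13
Step 2: U1 = 2/13; threaded value p + q = 15; c = -23; a(2) = -3*(39) - 1*(-23) = -94; iterating: a(2)=-94, a(3)=243, a(4)=-635, a(5)=1662, a(6)=-4351, a(7)=11391, a(8)=-29822, a(9)=78075, a(10)=-204403; answer -204403
Step 3: U2 = -204403; d = 4; remainder = value at the root: -7*(4)^2 + 6*(4)^1 - 3 = (-112) + (24) + (-3) = -91; answer -91

-91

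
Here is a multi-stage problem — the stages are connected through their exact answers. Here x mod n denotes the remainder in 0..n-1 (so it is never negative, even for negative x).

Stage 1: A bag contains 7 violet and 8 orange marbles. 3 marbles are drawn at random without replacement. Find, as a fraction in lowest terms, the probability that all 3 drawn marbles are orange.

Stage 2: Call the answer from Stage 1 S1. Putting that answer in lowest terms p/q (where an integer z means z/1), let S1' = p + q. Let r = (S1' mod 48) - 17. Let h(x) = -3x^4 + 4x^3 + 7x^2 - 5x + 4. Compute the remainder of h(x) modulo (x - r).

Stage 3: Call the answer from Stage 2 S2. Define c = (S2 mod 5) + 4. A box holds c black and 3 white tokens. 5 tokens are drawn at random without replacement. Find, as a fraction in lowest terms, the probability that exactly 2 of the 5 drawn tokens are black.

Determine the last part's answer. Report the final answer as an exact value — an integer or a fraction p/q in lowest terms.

Stage 1: total draws C(15,3) = 455; favorable C(8,3) = 56; P = 8/65; answer 8/65
Stage 2: S1 = 8/65; threaded value p + q = 73; r = 8; remainder = value at the root: -3*(8)^4 + 4*(8)^3 + 7*(8)^2 - 5*(8)^1 + 4 = (-12288) + (2048) + (448) + (-40) + (4) = -9828; answer -9828
Stage 3: S2 = -9828; c = 6; total draws C(9,5) = 126; favorable C(6,2)*C(3,3) = 15; P = 5/42; answer 5/42

5/42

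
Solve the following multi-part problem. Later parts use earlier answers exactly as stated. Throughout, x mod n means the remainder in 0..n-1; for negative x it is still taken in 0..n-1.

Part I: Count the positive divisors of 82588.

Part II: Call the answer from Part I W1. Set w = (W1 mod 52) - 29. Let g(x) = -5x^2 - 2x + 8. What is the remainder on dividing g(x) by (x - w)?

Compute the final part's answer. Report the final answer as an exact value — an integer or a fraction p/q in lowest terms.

-1403

Part I: 82588 = 2^2 * 11 * 1877; number of divisors = (2+1) * (1+1) * (1+1) = 12; answer 12
Part II: W1 = 12; w = -17; remainder = value at the root: -5*(-17)^2 - 2*(-17)^1 + 8 = (-1445) + (34) + (8) = -1403; answer -1403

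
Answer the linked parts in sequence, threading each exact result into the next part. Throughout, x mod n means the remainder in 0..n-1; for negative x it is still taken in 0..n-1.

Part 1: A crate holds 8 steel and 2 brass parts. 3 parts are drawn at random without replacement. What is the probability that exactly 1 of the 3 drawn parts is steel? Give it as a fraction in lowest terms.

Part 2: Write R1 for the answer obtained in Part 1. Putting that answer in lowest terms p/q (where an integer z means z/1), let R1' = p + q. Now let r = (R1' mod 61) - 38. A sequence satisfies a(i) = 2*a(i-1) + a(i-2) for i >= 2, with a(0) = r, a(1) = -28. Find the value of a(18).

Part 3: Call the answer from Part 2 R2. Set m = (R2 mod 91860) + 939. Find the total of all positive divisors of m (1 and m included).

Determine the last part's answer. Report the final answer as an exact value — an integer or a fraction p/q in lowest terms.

Part 1: total draws C(10,3) = 120; favorable C(8,1)*C(2,2) = 8; P = 1/15; answer 1/15
Part 2: R1 = 1/15; threaded value p + q = 16; r = -22; a(2) = 2*(-28) + 1*(-22) = -78; iterating: a(2)=-78, a(3)=-184, a(4)=-446, a(5)=-1076, a(6)=-2598, a(7)=-6272, a(8)=-15142, a(9)=-36556, a(10)=-88254, a(11)=-213064, a(12)=-514382, a(13)=-1241828, a(14)=-2998038, a(15)=-7237904, a(16)=-17473846, a(17)=-42185596, a(18)=-101845038; answer -101845038
Part 3: R2 = -101845038; m = 28641; 28641 = 3 * 9547; sigma = (1 + 3) * (1 + 9547) = 4 * 9548 = 38192; answer 38192

38192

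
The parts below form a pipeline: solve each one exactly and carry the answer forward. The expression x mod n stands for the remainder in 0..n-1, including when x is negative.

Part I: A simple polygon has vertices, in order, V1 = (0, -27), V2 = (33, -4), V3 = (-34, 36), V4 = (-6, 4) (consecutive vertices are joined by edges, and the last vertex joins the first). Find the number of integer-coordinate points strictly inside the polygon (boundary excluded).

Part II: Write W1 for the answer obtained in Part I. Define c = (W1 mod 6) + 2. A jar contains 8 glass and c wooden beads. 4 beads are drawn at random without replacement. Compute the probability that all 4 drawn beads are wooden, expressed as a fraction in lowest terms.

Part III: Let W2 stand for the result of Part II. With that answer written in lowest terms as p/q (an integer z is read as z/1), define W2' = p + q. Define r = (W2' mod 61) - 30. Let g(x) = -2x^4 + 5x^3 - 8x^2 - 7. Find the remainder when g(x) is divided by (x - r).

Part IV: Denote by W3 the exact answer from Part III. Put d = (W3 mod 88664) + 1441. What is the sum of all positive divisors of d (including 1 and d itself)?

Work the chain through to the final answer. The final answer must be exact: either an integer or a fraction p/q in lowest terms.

178560

Part I: cross terms: (0*-4 - 33*-27)=891, (33*36 - -34*-4)=1052, (-34*4 - -6*36)=80, (-6*-27 - 0*4)=162; twice the area = |2185| = 2185; area = 2185/2; boundary points = 1 + 1 + 4 + 1 = 7; strictly interior points = area - boundary/2 + 1 = 1090; answer 1090
Part II: W1 = 1090; c = 6; total draws C(14,4) = 1001; favorable C(6,4) = 15; P = 15/1001; answer 15/1001
Part III: W2 = 15/1001; threaded value p + q = 1016; r = 10; remainder = value at the root: -2*(10)^4 + 5*(10)^3 - 8*(10)^2 - 7 = (-20000) + (5000) + (-800) + (-7) = -15807; answer -15807
Part IV: W3 = -15807; d = 74298; 74298 = 2 * 3 * 7 * 29 * 61; sigma = (1 + 2) * (1 + 3) * (1 + 7) * (1 + 29) * (1 + 61) = 3 * 4 * 8 * 30 * 62 = 178560; answer 178560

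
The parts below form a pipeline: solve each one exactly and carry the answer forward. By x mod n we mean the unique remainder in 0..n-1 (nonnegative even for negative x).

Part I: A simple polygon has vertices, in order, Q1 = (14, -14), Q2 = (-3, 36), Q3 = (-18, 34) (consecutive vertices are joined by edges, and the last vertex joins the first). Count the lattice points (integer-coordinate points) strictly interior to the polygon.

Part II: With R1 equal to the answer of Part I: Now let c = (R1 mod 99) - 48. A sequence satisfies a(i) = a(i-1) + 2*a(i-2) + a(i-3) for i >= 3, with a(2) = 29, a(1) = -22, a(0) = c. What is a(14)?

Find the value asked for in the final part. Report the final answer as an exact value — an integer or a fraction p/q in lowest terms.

Part I: cross terms: (14*36 - -3*-14)=462, (-3*34 - -18*36)=546, (-18*-14 - 14*34)=-224; twice the area = |784| = 784; area = 392; boundary points = 1 + 1 + 16 = 18; strictly interior points = area - boundary/2 + 1 = 384; answer 384
Part II: R1 = 384; c = 39; a(3) = 1*(29) + 2*(-22) + 1*(39) = 24; iterating: a(3)=24, a(4)=60, a(5)=137, a(6)=281, a(7)=615, a(8)=1314, a(9)=2825, a(10)=6068, a(11)=13032, a(12)=27993, a(13)=60125, a(14)=129143; answer 129143

129143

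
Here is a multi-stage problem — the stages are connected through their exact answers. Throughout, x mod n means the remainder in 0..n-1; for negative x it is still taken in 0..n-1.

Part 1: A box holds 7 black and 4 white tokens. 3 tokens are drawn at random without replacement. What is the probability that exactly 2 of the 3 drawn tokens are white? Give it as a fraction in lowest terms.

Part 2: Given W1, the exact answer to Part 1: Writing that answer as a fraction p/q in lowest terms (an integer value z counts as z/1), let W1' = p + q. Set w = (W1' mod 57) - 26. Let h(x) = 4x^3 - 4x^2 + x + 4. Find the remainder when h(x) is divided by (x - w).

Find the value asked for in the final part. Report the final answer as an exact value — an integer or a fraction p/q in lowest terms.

-11770

Part 1: total draws C(11,3) = 165; favorable C(4,2)*C(7,1) = 42; P = 14/55; answer 14/55
Part 2: W1 = 14/55; threaded value p + q = 69; w = -14; remainder = value at the root: 4*(-14)^3 - 4*(-14)^2 + 1*(-14)^1 + 4 = (-10976) + (-784) + (-14) + (4) = -11770; answer -11770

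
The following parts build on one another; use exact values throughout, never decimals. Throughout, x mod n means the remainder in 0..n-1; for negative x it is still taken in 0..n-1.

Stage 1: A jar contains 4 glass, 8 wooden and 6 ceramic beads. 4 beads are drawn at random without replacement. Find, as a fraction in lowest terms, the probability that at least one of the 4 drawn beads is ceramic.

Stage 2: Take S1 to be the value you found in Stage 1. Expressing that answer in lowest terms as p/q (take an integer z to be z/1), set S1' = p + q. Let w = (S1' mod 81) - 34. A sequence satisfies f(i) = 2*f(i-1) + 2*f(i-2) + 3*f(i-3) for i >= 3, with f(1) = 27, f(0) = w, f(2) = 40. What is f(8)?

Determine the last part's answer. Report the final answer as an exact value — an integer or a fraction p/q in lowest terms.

38848

Stage 1: total draws C(18,4) = 3060; complement C(12,4) = 495; favorable 3060 - 495 = 2565; P = 57/68; answer 57/68
Stage 2: S1 = 57/68; threaded value p + q = 125; w = 10; f(3) = 2*(40) + 2*(27) + 3*(10) = 164; iterating: f(3)=164, f(4)=489, f(5)=1426, f(6)=4322, f(7)=12963, f(8)=38848; answer 38848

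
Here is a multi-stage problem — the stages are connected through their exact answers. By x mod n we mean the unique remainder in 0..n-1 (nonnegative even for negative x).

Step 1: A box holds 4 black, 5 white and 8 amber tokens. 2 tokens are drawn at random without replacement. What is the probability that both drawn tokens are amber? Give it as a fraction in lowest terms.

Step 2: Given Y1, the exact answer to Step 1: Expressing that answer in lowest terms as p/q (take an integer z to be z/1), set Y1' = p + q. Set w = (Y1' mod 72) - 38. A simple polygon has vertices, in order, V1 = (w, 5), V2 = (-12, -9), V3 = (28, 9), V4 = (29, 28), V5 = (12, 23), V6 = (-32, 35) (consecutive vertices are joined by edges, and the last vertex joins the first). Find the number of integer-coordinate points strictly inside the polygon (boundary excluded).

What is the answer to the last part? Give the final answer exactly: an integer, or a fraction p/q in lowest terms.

Step 1: total draws C(17,2) = 136; favorable C(8,2) = 28; P = 7/34; answer 7/34
Step 2: Y1 = 7/34; threaded value p + q = 41; w = 3; cross terms: (3*-9 - -12*5)=33, (-12*9 - 28*-9)=144, (28*28 - 29*9)=523, (29*23 - 12*28)=331, (12*35 - -32*23)=1156, (-32*5 - 3*35)=-265; twice the area = |1922| = 1922; area = 961; boundary points = 1 + 2 + 1 + 1 + 4 + 5 = 14; strictly interior points = area - boundary/2 + 1 = 955; answer 955

955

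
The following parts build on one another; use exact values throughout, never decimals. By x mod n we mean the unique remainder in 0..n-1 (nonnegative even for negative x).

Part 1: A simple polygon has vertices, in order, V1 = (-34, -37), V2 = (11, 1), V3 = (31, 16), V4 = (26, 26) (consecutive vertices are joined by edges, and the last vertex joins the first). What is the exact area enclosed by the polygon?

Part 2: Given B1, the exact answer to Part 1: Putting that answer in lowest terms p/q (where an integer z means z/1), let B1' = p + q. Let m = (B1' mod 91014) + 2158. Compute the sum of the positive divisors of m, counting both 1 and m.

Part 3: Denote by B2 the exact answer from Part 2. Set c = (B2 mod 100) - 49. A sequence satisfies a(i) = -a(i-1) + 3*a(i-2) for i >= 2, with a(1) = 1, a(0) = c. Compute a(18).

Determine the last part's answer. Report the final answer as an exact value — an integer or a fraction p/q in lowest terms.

2674499

Part 1: cross terms: (-34*1 - 11*-37)=373, (11*16 - 31*1)=145, (31*26 - 26*16)=390, (26*-37 - -34*26)=-78; twice the area = |830| = 830; area = 415; answer 415
Part 2: B1 = 415; threaded value p + q = 416; m = 2574; 2574 = 2 * 3^2 * 11 * 13; sigma = (1 + 2) * (1 + 3 + 9) * (1 + 11) * (1 + 13) = 3 * 13 * 12 * 14 = 6552; answer 6552
Part 3: B2 = 6552; c = 3; a(2) = -1*(1) + 3*(3) = 8; iterating: a(2)=8, a(3)=-5, a(4)=29, a(5)=-44, a(6)=131, a(7)=-263, a(8)=656, a(9)=-1445, a(10)=3413, a(11)=-7748, a(12)=17987, a(13)=-41231, a(14)=95192, a(15)=-218885, a(16)=504461, a(17)=-1161116, a(18)=2674499; answer 2674499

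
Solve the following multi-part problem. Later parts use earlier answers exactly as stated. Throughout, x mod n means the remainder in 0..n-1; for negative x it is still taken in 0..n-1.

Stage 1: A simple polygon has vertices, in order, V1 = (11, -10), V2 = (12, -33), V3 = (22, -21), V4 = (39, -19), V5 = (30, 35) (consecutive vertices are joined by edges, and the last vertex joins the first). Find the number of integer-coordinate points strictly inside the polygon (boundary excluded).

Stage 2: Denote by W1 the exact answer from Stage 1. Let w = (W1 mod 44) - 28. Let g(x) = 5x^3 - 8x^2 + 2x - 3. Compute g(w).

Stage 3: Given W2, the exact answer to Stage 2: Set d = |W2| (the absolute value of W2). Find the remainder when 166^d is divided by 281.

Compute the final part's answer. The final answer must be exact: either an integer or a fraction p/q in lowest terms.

272

Stage 1: cross terms: (11*-33 - 12*-10)=-243, (12*-21 - 22*-33)=474, (22*-19 - 39*-21)=401, (39*35 - 30*-19)=1935, (30*-10 - 11*35)=-685; twice the area = |1882| = 1882; area = 941; boundary points = 1 + 2 + 1 + 9 + 1 = 14; strictly interior points = area - boundary/2 + 1 = 935; answer 935
Stage 2: W1 = 935; w = -17; 5*(-17)^3 - 8*(-17)^2 + 2*(-17)^1 - 3 = (-24565) + (-2312) + (-34) + (-3) = -26914; answer -26914
Stage 3: W2 = -26914; d = 26914; squarings mod 281: 166^1=166, 166^2=18, 166^4=43, 166^8=163, 166^16=155, 166^32=140, 166^64=211, 166^128=123, 166^256=236, 166^512=58, 166^1024=273, 166^2048=64, 166^4096=162, 166^8192=111, 166^16384=238; 166^26914 = 166^2 * 166^32 * 166^256 * 166^2048 * 166^8192 * 166^16384 = 272 (mod 281); answer 272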